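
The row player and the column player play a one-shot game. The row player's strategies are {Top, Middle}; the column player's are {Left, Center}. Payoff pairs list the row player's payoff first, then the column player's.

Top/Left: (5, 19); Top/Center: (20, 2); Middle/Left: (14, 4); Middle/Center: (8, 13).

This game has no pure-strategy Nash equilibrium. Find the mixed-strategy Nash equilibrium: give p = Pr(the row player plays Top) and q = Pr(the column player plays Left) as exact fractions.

In a mixed NE each player is indifferent between their pure strategies, so the opponent's mix sets the indifference.
The column player indifferent between Left and Center: p·19 + (1−p)·4 = p·2 + (1−p)·13 ⟹ 4 + 15p = 13 + (-11)p ⟹ p = 9/26.
The row player indifferent between Top and Middle: q·5 + (1−q)·20 = q·14 + (1−q)·8 ⟹ 20 + (-15)q = 8 + 6q ⟹ q = 4/7.

p = 9/26, q = 4/7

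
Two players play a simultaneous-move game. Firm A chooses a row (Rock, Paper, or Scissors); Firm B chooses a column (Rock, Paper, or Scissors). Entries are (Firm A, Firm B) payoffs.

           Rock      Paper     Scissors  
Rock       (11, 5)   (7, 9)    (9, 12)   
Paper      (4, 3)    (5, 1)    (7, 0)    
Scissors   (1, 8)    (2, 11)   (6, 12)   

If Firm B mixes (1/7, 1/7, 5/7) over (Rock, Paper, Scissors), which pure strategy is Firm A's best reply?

Rock

Compute Firm A's expected payoff from each pure strategy against the given mix.
Rock: (1/7)·11 + (1/7)·7 + (5/7)·9 = 9
Paper: (1/7)·4 + (1/7)·5 + (5/7)·7 = 44/7
Scissors: (1/7)·1 + (1/7)·2 + (5/7)·6 = 33/7
Highest expected payoff is 9, from Rock.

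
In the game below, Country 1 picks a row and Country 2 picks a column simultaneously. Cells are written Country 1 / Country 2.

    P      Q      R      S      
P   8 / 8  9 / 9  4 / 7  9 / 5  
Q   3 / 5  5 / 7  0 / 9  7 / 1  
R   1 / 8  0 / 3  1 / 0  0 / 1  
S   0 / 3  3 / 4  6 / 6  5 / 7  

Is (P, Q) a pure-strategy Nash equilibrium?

Yes

Holding Country 2 at Q: Country 1 gets 9 from P, versus 5 from Q, 0 from R, 3 from S. No profitable deviation for Country 1.
Holding Country 1 at P: Country 2 gets 9 from Q, versus 8 from P, 7 from R, 5 from S. No profitable deviation for Country 2 either.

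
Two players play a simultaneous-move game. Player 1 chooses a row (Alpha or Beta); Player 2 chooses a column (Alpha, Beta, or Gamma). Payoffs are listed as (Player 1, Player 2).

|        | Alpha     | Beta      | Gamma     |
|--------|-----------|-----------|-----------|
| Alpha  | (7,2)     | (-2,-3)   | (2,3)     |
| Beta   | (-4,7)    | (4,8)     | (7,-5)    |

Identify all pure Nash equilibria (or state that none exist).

A profile is a Nash equilibrium when each player is best-responding to the other.
Player 1's best responses — vs Alpha: Alpha (payoff 7); vs Beta: Beta (payoff 4); vs Gamma: Beta (payoff 7).
Player 2's best responses — vs Alpha: Gamma (payoff 3); vs Beta: Beta (payoff 8).
The only mutual best response is (Beta, Beta); neither player gains by switching there.

(Beta, Beta)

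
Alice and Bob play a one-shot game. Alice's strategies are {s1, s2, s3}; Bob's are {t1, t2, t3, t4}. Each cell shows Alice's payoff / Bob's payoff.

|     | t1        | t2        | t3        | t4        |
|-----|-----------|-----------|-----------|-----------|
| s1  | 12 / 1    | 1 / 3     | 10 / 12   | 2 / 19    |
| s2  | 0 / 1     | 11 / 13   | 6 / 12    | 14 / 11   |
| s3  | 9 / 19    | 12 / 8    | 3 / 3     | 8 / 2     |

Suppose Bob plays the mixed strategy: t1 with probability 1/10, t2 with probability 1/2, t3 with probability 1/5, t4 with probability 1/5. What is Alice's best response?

s2

Compute Alice's expected payoff from each pure strategy against the given mix.
s1: (1/10)·12 + (1/2)·1 + (1/5)·10 + (1/5)·2 = 41/10
s2: (1/10)·0 + (1/2)·11 + (1/5)·6 + (1/5)·14 = 19/2
s3: (1/10)·9 + (1/2)·12 + (1/5)·3 + (1/5)·8 = 91/10
Highest expected payoff is 19/2, from s2.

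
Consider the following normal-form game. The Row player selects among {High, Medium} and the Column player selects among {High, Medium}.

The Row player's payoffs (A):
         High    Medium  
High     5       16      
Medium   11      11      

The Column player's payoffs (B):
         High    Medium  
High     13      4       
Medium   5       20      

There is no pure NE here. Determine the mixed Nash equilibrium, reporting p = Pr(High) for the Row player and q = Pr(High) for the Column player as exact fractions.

Each player's mixing probability is pinned down by making the *other* player indifferent.
The Column player indifferent between High and Medium: p·13 + (1−p)·5 = p·4 + (1−p)·20 ⟹ 5 + 8p = 20 + (-16)p ⟹ p = 5/8.
The Row player indifferent between High and Medium: q·5 + (1−q)·16 = q·11 + (1−q)·11 ⟹ 16 + (-11)q = 11 + 0q ⟹ q = 5/11.

p = 5/8, q = 5/11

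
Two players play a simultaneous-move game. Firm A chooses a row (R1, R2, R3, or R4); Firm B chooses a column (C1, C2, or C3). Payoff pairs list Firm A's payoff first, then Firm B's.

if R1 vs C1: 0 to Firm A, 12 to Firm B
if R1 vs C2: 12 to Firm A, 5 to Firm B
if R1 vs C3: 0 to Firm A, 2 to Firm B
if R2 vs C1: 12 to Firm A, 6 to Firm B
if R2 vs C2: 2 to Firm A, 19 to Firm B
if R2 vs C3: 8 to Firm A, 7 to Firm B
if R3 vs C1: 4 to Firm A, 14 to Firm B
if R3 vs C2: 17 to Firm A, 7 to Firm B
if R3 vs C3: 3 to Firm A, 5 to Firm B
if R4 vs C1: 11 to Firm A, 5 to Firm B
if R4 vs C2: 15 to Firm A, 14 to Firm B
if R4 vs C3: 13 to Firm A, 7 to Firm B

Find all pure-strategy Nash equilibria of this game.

None

Check mutual best responses: a cell is a NE iff neither player can gain by unilaterally deviating.
Firm A's best responses — vs C1: R2 (payoff 12); vs C2: R3 (payoff 17); vs C3: R4 (payoff 13).
Firm B's best responses — vs R1: C1 (payoff 12); vs R2: C2 (payoff 19); vs R3: C1 (payoff 14); vs R4: C2 (payoff 14).
No cell has both players best-responding. For instance, Firm A's best reply to C1 is R2, but against R2 Firm B prefers C2 over C1.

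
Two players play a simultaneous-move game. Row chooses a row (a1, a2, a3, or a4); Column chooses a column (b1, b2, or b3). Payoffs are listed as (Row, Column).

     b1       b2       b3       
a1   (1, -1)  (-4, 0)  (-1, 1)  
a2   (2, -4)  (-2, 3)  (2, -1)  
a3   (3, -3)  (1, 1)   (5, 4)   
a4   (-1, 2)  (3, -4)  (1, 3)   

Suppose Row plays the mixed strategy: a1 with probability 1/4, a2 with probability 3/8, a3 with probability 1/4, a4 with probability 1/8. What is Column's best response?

b3

Compute Column's expected payoff from each pure strategy against the given mix.
b1: (1/4)·(-1) + (3/8)·(-4) + (1/4)·(-3) + (1/8)·2 = -9/4
b2: (1/4)·0 + (3/8)·3 + (1/4)·1 + (1/8)·(-4) = 7/8
b3: (1/4)·1 + (3/8)·(-1) + (1/4)·4 + (1/8)·3 = 5/4
Highest expected payoff is 5/4, from b3.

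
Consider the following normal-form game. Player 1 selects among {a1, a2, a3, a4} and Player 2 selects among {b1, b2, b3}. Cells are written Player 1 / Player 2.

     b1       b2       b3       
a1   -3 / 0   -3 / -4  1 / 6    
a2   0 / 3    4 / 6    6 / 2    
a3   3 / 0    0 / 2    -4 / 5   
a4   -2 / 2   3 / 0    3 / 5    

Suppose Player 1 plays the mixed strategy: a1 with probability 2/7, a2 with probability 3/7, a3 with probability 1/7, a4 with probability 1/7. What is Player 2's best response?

b3

Player 2's best reply maximizes expected payoff against the mix.
b1: (2/7)·0 + (3/7)·3 + (1/7)·0 + (1/7)·2 = 11/7
b2: (2/7)·(-4) + (3/7)·6 + (1/7)·2 + (1/7)·0 = 12/7
b3: (2/7)·6 + (3/7)·2 + (1/7)·5 + (1/7)·5 = 4
Highest expected payoff is 4, from b3.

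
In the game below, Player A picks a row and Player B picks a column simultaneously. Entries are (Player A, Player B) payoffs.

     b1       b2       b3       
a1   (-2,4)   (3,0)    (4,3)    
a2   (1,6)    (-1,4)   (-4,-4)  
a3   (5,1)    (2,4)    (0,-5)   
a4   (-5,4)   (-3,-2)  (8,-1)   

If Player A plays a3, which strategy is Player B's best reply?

b2

With Player A fixed at a3, Player B's payoffs are: b1 → 1, b2 → 4, b3 → -5.
The maximum is 4, achieved by b2.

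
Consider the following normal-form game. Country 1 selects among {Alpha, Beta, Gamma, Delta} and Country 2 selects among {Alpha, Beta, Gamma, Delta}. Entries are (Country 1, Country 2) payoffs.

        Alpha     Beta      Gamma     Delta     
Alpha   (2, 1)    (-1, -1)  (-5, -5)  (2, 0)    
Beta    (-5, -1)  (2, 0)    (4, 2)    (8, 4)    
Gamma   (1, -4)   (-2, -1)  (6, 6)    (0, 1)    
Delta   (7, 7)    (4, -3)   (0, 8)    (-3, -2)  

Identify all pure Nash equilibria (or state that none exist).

(Beta, Delta) and (Gamma, Gamma)

Check mutual best responses: a cell is a NE iff neither player can gain by unilaterally deviating.
Country 1's best responses — vs Alpha: Delta (payoff 7); vs Beta: Delta (payoff 4); vs Gamma: Gamma (payoff 6); vs Delta: Beta (payoff 8).
Country 2's best responses — vs Alpha: Alpha (payoff 1); vs Beta: Delta (payoff 4); vs Gamma: Gamma (payoff 6); vs Delta: Gamma (payoff 8).
Mutual best responses occur at (Beta, Delta) and (Gamma, Gamma); at each, neither player gains by switching.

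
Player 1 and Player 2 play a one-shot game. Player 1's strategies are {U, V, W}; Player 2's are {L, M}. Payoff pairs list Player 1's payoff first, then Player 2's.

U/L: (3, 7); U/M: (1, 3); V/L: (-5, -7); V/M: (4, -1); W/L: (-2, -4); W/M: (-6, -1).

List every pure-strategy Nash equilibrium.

(U, L) and (V, M)

Find each player's best response to every opponent strategy; NE are the intersections.
Player 1's best responses — vs L: U (payoff 3); vs M: V (payoff 4).
Player 2's best responses — vs U: L (payoff 7); vs V: M (payoff -1); vs W: M (payoff -1).
Mutual best responses occur at (U, L) and (V, M); at each, neither player gains by switching.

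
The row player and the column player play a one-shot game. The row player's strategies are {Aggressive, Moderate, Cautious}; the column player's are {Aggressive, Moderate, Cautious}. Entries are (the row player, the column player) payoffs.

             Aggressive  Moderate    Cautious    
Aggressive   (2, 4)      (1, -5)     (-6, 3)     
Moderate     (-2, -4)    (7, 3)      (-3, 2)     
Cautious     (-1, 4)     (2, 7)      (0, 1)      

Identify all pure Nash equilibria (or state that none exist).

A profile is a Nash equilibrium when each player is best-responding to the other.
The row player's best responses — vs Aggressive: Aggressive (payoff 2); vs Moderate: Moderate (payoff 7); vs Cautious: Cautious (payoff 0).
The column player's best responses — vs Aggressive: Aggressive (payoff 4); vs Moderate: Moderate (payoff 3); vs Cautious: Moderate (payoff 7).
Mutual best responses occur at (Aggressive, Aggressive) and (Moderate, Moderate); at each, neither player gains by switching.

(Aggressive, Aggressive) and (Moderate, Moderate)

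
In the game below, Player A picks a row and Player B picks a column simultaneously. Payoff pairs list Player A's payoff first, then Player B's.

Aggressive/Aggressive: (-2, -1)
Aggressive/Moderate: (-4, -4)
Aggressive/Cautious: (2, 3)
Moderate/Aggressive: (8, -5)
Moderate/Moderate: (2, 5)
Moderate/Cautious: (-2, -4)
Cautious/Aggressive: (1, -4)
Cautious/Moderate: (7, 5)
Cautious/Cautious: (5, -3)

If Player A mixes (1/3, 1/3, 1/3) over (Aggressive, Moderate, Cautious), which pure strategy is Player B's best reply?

Player B's best reply maximizes expected payoff against the mix.
Aggressive: (1/3)·(-1) + (1/3)·(-5) + (1/3)·(-4) = -10/3
Moderate: (1/3)·(-4) + (1/3)·5 + (1/3)·5 = 2
Cautious: (1/3)·3 + (1/3)·(-4) + (1/3)·(-3) = -4/3
Highest expected payoff is 2, from Moderate.

Moderate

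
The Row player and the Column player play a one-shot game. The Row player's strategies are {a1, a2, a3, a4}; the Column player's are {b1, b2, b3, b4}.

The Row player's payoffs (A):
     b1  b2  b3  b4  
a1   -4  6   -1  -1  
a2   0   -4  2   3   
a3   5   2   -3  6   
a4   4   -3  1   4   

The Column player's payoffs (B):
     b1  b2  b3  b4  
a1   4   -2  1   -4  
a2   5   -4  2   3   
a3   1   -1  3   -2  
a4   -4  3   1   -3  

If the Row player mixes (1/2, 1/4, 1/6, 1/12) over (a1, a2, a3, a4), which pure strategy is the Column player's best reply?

b1

Compute the Column player's expected payoff from each pure strategy against the given mix.
b1: (1/2)·4 + (1/4)·5 + (1/6)·1 + (1/12)·(-4) = 37/12
b2: (1/2)·(-2) + (1/4)·(-4) + (1/6)·(-1) + (1/12)·3 = -23/12
b3: (1/2)·1 + (1/4)·2 + (1/6)·3 + (1/12)·1 = 19/12
b4: (1/2)·(-4) + (1/4)·3 + (1/6)·(-2) + (1/12)·(-3) = -11/6
Highest expected payoff is 37/12, from b1.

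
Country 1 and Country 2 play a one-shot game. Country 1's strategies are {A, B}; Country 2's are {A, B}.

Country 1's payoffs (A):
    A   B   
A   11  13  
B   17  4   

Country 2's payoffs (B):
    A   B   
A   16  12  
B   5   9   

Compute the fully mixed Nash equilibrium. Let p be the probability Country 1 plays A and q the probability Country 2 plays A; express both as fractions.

p = 1/2, q = 3/5

In a mixed NE each player is indifferent between their pure strategies, so the opponent's mix sets the indifference.
Country 2 indifferent between A and B: p·16 + (1−p)·5 = p·12 + (1−p)·9 ⟹ 5 + 11p = 9 + 3p ⟹ p = 1/2.
Country 1 indifferent between A and B: q·11 + (1−q)·13 = q·17 + (1−q)·4 ⟹ 13 + (-2)q = 4 + 13q ⟹ q = 3/5.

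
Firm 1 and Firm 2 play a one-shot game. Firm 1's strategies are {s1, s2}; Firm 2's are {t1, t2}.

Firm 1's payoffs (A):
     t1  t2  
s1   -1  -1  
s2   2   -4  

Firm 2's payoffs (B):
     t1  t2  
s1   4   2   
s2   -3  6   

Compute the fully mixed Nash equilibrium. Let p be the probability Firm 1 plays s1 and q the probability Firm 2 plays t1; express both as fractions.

p = 9/11, q = 1/2

Each player's mixing probability is pinned down by making the *other* player indifferent.
Firm 2 indifferent between t1 and t2: p·4 + (1−p)·(-3) = p·2 + (1−p)·6 ⟹ (-3) + 7p = 6 + (-4)p ⟹ p = 9/11.
Firm 1 indifferent between s1 and s2: q·(-1) + (1−q)·(-1) = q·2 + (1−q)·(-4) ⟹ (-1) + 0q = (-4) + 6q ⟹ q = 1/2.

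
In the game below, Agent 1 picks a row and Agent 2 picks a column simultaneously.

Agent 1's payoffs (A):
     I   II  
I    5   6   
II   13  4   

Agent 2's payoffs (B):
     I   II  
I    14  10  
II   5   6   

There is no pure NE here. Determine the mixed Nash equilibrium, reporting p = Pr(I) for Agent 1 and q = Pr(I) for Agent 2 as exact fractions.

Each player's mixing probability is pinned down by making the *other* player indifferent.
Agent 2 indifferent between I and II: p·14 + (1−p)·5 = p·10 + (1−p)·6 ⟹ 5 + 9p = 6 + 4p ⟹ p = 1/5.
Agent 1 indifferent between I and II: q·5 + (1−q)·6 = q·13 + (1−q)·4 ⟹ 6 + (-1)q = 4 + 9q ⟹ q = 1/5.

p = 1/5, q = 1/5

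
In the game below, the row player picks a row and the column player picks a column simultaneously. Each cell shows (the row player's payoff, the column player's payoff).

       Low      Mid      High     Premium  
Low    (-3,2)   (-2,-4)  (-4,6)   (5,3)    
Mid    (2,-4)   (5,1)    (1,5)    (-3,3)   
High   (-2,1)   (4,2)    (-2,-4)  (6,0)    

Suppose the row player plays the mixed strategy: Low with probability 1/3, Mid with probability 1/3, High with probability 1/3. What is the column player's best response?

The column player's best reply maximizes expected payoff against the mix.
Low: (1/3)·2 + (1/3)·(-4) + (1/3)·1 = -1/3
Mid: (1/3)·(-4) + (1/3)·1 + (1/3)·2 = -1/3
High: (1/3)·6 + (1/3)·5 + (1/3)·(-4) = 7/3
Premium: (1/3)·3 + (1/3)·3 + (1/3)·0 = 2
Highest expected payoff is 7/3, from High.

High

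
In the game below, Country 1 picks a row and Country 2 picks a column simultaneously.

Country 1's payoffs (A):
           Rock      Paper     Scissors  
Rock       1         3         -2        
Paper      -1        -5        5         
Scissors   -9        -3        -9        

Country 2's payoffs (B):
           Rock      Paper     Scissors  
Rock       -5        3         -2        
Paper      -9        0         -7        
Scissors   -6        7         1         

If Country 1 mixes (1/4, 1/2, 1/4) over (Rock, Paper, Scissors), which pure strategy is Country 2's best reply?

Paper

Compute Country 2's expected payoff from each pure strategy against the given mix.
Rock: (1/4)·(-5) + (1/2)·(-9) + (1/4)·(-6) = -29/4
Paper: (1/4)·3 + (1/2)·0 + (1/4)·7 = 5/2
Scissors: (1/4)·(-2) + (1/2)·(-7) + (1/4)·1 = -15/4
Highest expected payoff is 5/2, from Paper.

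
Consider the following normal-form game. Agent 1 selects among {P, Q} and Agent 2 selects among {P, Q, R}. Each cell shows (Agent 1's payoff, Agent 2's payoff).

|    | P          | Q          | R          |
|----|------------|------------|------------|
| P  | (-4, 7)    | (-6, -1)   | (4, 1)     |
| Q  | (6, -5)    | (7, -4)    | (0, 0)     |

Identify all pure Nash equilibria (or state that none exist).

Check mutual best responses: a cell is a NE iff neither player can gain by unilaterally deviating.
Agent 1's best responses — vs P: Q (payoff 6); vs Q: Q (payoff 7); vs R: P (payoff 4).
Agent 2's best responses — vs P: P (payoff 7); vs Q: R (payoff 0).
No cell has both players best-responding. For instance, Agent 1's best reply to Q is Q, but against Q Agent 2 prefers R over Q.

None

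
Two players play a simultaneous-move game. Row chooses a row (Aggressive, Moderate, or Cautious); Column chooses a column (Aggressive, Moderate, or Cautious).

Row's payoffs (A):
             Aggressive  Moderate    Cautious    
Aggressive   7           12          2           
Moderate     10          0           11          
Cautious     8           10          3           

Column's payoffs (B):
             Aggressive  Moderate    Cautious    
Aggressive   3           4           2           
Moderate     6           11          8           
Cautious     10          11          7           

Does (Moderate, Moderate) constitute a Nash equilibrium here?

Holding Column at Moderate: Row gets 0 from Moderate but could get 12 by switching to Aggressive. Row has a profitable deviation.

No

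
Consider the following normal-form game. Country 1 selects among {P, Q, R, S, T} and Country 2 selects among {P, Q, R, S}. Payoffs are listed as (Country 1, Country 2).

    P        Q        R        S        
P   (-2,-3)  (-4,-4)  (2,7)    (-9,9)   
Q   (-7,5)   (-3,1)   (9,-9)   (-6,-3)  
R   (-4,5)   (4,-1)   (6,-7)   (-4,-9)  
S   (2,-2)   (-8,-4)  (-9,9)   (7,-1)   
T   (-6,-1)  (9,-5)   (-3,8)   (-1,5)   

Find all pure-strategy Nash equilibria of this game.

There is no pure-strategy Nash equilibrium

Find each player's best response to every opponent strategy; NE are the intersections.
Country 1's best responses — vs P: S (payoff 2); vs Q: T (payoff 9); vs R: Q (payoff 9); vs S: S (payoff 7).
Country 2's best responses — vs P: S (payoff 9); vs Q: P (payoff 5); vs R: P (payoff 5); vs S: R (payoff 9); vs T: R (payoff 8).
No cell has both players best-responding. For instance, Country 1's best reply to S is S, but against S Country 2 prefers R over S.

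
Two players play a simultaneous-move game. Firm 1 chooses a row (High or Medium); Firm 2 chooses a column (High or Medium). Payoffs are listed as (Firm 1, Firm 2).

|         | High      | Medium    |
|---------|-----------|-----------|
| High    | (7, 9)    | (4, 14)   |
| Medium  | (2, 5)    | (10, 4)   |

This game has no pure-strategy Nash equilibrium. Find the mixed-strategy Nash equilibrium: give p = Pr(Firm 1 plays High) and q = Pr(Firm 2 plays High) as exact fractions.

In a mixed NE each player is indifferent between their pure strategies, so the opponent's mix sets the indifference.
Firm 2 indifferent between High and Medium: p·9 + (1−p)·5 = p·14 + (1−p)·4 ⟹ 5 + 4p = 4 + 10p ⟹ p = 1/6.
Firm 1 indifferent between High and Medium: q·7 + (1−q)·4 = q·2 + (1−q)·10 ⟹ 4 + 3q = 10 + (-8)q ⟹ q = 6/11.

p = 1/6, q = 6/11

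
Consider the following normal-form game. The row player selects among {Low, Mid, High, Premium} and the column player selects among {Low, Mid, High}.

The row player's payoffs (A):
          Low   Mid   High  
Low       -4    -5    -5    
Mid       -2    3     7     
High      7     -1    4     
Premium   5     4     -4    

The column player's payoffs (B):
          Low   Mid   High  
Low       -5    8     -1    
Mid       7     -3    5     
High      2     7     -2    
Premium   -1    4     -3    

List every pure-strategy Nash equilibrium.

Check mutual best responses: a cell is a NE iff neither player can gain by unilaterally deviating.
The row player's best responses — vs Low: High (payoff 7); vs Mid: Premium (payoff 4); vs High: Mid (payoff 7).
The column player's best responses — vs Low: Mid (payoff 8); vs Mid: Low (payoff 7); vs High: Mid (payoff 7); vs Premium: Mid (payoff 4).
The only mutual best response is (Premium, Mid); neither player gains by switching there.

(Premium, Mid)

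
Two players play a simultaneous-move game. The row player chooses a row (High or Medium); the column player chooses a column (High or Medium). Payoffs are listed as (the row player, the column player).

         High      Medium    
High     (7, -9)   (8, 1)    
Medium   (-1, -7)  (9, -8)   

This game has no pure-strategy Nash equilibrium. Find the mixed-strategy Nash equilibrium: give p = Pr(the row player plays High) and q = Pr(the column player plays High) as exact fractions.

p = 1/11, q = 1/9

Each player's mixing probability is pinned down by making the *other* player indifferent.
The column player indifferent between High and Medium: p·(-9) + (1−p)·(-7) = p·1 + (1−p)·(-8) ⟹ (-7) + (-2)p = (-8) + 9p ⟹ p = 1/11.
The row player indifferent between High and Medium: q·7 + (1−q)·8 = q·(-1) + (1−q)·9 ⟹ 8 + (-1)q = 9 + (-10)q ⟹ q = 1/9.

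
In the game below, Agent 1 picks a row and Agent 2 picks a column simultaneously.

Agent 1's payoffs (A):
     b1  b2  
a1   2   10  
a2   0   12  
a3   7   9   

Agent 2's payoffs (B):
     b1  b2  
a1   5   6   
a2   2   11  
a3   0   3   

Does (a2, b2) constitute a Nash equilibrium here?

Yes

Holding Agent 2 at b2: Agent 1 gets 12 from a2, versus 10 from a1, 9 from a3. No profitable deviation for Agent 1.
Holding Agent 1 at a2: Agent 2 gets 11 from b2, versus 2 from b1. No profitable deviation for Agent 2 either.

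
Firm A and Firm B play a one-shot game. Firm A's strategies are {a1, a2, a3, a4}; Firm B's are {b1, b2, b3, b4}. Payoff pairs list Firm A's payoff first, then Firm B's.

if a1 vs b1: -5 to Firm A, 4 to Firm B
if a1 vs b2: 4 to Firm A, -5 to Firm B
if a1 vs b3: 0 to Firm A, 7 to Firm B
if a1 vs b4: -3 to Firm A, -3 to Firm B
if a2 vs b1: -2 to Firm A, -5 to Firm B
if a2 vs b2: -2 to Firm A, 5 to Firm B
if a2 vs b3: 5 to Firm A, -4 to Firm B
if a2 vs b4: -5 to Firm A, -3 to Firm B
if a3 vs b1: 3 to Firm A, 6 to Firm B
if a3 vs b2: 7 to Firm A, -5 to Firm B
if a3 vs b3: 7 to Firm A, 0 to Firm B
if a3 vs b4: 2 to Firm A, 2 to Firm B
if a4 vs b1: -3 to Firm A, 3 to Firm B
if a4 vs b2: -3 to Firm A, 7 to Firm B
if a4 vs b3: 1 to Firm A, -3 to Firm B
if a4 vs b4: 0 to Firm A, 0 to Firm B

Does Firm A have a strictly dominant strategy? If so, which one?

a3

Check whether one of Firm A's strategies beats all alternatives regardless of what the opponent does.
a3 strictly dominates: vs b1: 3 > each of {-5, -2, -3}; vs b2: 7 > each of {4, -2, -3}; vs b3: 7 > each of {0, 5, 1}; vs b4: 2 > each of {-3, -5, 0}.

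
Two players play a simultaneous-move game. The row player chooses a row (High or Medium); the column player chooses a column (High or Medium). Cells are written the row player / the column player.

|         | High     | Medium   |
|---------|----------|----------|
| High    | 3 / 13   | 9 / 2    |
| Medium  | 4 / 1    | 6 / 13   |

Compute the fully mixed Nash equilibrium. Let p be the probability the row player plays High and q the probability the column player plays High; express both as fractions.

p = 12/23, q = 3/4

In a mixed NE each player is indifferent between their pure strategies, so the opponent's mix sets the indifference.
The column player indifferent between High and Medium: p·13 + (1−p)·1 = p·2 + (1−p)·13 ⟹ 1 + 12p = 13 + (-11)p ⟹ p = 12/23.
The row player indifferent between High and Medium: q·3 + (1−q)·9 = q·4 + (1−q)·6 ⟹ 9 + (-6)q = 6 + (-2)q ⟹ q = 3/4.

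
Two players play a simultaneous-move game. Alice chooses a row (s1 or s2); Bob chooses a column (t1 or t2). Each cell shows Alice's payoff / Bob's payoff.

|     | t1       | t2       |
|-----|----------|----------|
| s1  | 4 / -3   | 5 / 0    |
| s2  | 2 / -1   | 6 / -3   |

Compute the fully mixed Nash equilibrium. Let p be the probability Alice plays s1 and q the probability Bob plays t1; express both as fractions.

In a mixed NE each player is indifferent between their pure strategies, so the opponent's mix sets the indifference.
Bob indifferent between t1 and t2: p·(-3) + (1−p)·(-1) = p·0 + (1−p)·(-3) ⟹ (-1) + (-2)p = (-3) + 3p ⟹ p = 2/5.
Alice indifferent between s1 and s2: q·4 + (1−q)·5 = q·2 + (1−q)·6 ⟹ 5 + (-1)q = 6 + (-4)q ⟹ q = 1/3.

p = 2/5, q = 1/3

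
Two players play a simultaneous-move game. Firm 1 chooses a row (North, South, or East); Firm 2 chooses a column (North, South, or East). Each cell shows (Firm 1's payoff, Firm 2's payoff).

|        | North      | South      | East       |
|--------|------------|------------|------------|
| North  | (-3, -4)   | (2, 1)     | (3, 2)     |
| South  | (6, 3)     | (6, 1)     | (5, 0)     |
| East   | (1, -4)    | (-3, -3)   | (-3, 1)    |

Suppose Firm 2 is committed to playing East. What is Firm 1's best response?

South

With Firm 2 fixed at East, Firm 1's payoffs are: North → 3, South → 5, East → -3.
The maximum is 5, achieved by South.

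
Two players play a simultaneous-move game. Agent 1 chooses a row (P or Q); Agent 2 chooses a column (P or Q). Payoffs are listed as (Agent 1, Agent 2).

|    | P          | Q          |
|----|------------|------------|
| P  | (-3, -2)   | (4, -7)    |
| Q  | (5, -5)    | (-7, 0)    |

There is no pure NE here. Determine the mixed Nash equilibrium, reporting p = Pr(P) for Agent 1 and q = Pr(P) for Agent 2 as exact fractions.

p = 1/2, q = 11/19

In a mixed NE each player is indifferent between their pure strategies, so the opponent's mix sets the indifference.
Agent 2 indifferent between P and Q: p·(-2) + (1−p)·(-5) = p·(-7) + (1−p)·0 ⟹ (-5) + 3p = 0 + (-7)p ⟹ p = 1/2.
Agent 1 indifferent between P and Q: q·(-3) + (1−q)·4 = q·5 + (1−q)·(-7) ⟹ 4 + (-7)q = (-7) + 12q ⟹ q = 11/19.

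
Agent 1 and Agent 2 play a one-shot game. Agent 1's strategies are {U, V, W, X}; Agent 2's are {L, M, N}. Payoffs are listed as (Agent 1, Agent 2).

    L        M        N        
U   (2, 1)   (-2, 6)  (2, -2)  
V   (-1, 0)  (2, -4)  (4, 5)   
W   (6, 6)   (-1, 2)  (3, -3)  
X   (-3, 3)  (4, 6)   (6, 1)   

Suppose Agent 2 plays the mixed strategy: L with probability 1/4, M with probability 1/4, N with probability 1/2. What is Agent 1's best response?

Agent 1's best reply maximizes expected payoff against the mix.
U: (1/4)·2 + (1/4)·(-2) + (1/2)·2 = 1
V: (1/4)·(-1) + (1/4)·2 + (1/2)·4 = 9/4
W: (1/4)·6 + (1/4)·(-1) + (1/2)·3 = 11/4
X: (1/4)·(-3) + (1/4)·4 + (1/2)·6 = 13/4
Highest expected payoff is 13/4, from X.

X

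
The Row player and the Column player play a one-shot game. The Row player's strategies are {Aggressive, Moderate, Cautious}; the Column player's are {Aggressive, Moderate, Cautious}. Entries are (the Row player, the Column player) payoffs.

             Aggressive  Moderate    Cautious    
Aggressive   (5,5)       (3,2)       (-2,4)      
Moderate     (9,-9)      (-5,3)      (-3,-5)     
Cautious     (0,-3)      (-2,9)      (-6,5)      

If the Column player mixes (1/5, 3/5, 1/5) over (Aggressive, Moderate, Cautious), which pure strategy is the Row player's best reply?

Aggressive

The Row player's best reply maximizes expected payoff against the mix.
Aggressive: (1/5)·5 + (3/5)·3 + (1/5)·(-2) = 12/5
Moderate: (1/5)·9 + (3/5)·(-5) + (1/5)·(-3) = -9/5
Cautious: (1/5)·0 + (3/5)·(-2) + (1/5)·(-6) = -12/5
Highest expected payoff is 12/5, from Aggressive.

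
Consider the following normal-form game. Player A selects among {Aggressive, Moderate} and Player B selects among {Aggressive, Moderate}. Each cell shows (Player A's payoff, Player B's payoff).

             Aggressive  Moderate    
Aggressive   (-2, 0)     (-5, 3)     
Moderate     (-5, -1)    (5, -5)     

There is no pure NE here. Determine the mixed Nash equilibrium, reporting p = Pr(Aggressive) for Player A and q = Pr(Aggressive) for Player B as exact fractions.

p = 4/7, q = 10/13

In a mixed NE each player is indifferent between their pure strategies, so the opponent's mix sets the indifference.
Player B indifferent between Aggressive and Moderate: p·0 + (1−p)·(-1) = p·3 + (1−p)·(-5) ⟹ (-1) + 1p = (-5) + 8p ⟹ p = 4/7.
Player A indifferent between Aggressive and Moderate: q·(-2) + (1−q)·(-5) = q·(-5) + (1−q)·5 ⟹ (-5) + 3q = 5 + (-10)q ⟹ q = 10/13.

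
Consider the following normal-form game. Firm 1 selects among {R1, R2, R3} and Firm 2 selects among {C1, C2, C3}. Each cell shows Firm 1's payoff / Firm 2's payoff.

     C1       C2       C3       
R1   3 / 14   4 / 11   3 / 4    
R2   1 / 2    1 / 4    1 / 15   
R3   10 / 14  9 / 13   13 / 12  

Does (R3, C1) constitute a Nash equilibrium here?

Holding Firm 2 at C1: Firm 1 gets 10 from R3, versus 3 from R1, 1 from R2. No profitable deviation for Firm 1.
Holding Firm 1 at R3: Firm 2 gets 14 from C1, versus 13 from C2, 12 from C3. No profitable deviation for Firm 2 either.

Yes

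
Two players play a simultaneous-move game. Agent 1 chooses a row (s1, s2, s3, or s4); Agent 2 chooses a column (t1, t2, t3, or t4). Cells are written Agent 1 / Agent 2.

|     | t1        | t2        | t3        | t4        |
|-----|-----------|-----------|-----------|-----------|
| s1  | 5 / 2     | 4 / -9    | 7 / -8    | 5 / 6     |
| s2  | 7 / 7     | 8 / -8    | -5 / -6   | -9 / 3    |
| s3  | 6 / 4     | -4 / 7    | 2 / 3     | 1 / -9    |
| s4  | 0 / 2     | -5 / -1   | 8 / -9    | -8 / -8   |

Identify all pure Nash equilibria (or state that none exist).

Check mutual best responses: a cell is a NE iff neither player can gain by unilaterally deviating.
Agent 1's best responses — vs t1: s2 (payoff 7); vs t2: s2 (payoff 8); vs t3: s4 (payoff 8); vs t4: s1 (payoff 5).
Agent 2's best responses — vs s1: t4 (payoff 6); vs s2: t1 (payoff 7); vs s3: t2 (payoff 7); vs s4: t1 (payoff 2).
Mutual best responses occur at (s1, t4) and (s2, t1); at each, neither player gains by switching.

(s1, t4) and (s2, t1)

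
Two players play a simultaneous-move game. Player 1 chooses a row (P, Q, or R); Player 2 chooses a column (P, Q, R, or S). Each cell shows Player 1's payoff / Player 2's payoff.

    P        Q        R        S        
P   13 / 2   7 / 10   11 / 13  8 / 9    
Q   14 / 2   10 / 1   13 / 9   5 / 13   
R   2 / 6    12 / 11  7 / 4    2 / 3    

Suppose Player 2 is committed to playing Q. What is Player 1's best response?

With Player 2 fixed at Q, Player 1's payoffs are: P → 7, Q → 10, R → 12.
The maximum is 12, achieved by R.

R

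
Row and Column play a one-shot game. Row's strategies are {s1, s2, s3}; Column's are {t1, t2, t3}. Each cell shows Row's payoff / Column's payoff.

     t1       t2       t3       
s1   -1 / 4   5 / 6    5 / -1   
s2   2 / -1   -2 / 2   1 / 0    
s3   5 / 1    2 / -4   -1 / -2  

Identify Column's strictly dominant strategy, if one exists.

A strategy is strictly dominant if it gives Column a strictly higher payoff than every other strategy, against every choice by the opponent.
t1 is not dominant: against s1, t2 gives 6 > 4.
t2 is not dominant: against s3, t1 gives 1 > -4.
t3 is not dominant: against s1, t1 gives 4 > -1.
No single strategy is best against every opponent action.

No strictly dominant strategy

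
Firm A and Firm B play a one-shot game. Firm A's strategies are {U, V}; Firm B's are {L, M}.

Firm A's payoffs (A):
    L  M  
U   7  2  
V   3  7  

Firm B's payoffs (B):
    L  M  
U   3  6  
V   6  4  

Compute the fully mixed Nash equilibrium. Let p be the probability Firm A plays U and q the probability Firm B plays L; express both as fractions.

p = 2/5, q = 5/9

Each player's mixing probability is pinned down by making the *other* player indifferent.
Firm B indifferent between L and M: p·3 + (1−p)·6 = p·6 + (1−p)·4 ⟹ 6 + (-3)p = 4 + 2p ⟹ p = 2/5.
Firm A indifferent between U and V: q·7 + (1−q)·2 = q·3 + (1−q)·7 ⟹ 2 + 5q = 7 + (-4)q ⟹ q = 5/9.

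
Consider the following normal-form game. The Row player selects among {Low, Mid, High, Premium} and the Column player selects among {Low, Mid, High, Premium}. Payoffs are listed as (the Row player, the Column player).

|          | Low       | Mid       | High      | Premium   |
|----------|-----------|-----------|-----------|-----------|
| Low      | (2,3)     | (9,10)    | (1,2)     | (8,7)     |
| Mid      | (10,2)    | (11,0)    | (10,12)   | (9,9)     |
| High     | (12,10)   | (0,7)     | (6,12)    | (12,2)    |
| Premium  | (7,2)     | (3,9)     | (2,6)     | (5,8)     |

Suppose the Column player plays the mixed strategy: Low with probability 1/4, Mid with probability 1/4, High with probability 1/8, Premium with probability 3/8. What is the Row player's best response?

Mid

Compute the Row player's expected payoff from each pure strategy against the given mix.
Low: (1/4)·2 + (1/4)·9 + (1/8)·1 + (3/8)·8 = 47/8
Mid: (1/4)·10 + (1/4)·11 + (1/8)·10 + (3/8)·9 = 79/8
High: (1/4)·12 + (1/4)·0 + (1/8)·6 + (3/8)·12 = 33/4
Premium: (1/4)·7 + (1/4)·3 + (1/8)·2 + (3/8)·5 = 37/8
Highest expected payoff is 79/8, from Mid.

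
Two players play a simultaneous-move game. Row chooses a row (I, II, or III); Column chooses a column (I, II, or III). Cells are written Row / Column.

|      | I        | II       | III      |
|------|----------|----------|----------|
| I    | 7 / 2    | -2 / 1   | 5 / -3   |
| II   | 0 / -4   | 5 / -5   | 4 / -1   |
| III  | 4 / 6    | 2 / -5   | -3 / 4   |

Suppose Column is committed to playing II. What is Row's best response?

II

With Column fixed at II, Row's payoffs are: I → -2, II → 5, III → 2.
The maximum is 5, achieved by II.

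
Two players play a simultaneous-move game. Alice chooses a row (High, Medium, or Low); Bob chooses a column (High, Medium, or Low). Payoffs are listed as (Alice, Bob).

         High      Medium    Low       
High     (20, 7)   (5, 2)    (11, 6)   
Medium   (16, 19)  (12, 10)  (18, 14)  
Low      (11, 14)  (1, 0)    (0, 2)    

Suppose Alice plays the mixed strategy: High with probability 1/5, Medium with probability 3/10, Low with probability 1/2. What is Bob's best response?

High

Compute Bob's expected payoff from each pure strategy against the given mix.
High: (1/5)·7 + (3/10)·19 + (1/2)·14 = 141/10
Medium: (1/5)·2 + (3/10)·10 + (1/2)·0 = 17/5
Low: (1/5)·6 + (3/10)·14 + (1/2)·2 = 32/5
Highest expected payoff is 141/10, from High.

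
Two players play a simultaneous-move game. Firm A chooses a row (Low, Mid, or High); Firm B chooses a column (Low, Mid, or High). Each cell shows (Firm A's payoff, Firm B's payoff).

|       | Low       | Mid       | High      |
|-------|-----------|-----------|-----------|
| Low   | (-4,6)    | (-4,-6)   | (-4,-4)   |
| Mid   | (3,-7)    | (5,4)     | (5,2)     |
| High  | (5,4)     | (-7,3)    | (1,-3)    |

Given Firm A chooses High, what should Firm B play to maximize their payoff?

With Firm A fixed at High, Firm B's payoffs are: Low → 4, Mid → 3, High → -3.
The maximum is 4, achieved by Low.

Low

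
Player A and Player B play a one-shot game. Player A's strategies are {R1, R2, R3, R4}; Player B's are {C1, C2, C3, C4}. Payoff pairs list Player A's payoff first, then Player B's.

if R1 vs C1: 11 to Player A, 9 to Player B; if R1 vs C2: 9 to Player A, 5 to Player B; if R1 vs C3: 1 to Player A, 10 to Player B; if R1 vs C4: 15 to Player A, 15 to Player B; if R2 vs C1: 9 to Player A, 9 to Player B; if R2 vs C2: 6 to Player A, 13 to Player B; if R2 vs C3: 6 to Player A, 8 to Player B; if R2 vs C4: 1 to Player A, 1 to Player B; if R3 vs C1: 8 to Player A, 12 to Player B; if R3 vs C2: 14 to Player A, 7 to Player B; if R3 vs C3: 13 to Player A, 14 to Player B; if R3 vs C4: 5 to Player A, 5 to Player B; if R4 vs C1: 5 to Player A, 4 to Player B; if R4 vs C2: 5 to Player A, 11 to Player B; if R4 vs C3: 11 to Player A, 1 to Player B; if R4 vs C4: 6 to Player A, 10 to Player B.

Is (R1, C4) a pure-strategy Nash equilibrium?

Yes

Holding Player B at C4: Player A gets 15 from R1, versus 1 from R2, 5 from R3, 6 from R4. No profitable deviation for Player A.
Holding Player A at R1: Player B gets 15 from C4, versus 9 from C1, 5 from C2, 10 from C3. No profitable deviation for Player B either.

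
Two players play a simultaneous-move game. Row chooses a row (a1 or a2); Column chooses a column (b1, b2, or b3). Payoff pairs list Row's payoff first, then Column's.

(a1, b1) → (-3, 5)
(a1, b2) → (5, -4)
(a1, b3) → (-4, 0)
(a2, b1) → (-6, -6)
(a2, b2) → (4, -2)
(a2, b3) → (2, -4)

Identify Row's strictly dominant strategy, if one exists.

A strategy is strictly dominant if it gives Row a strictly higher payoff than every other strategy, against every choice by the opponent.
a1 is not dominant: against b3, a2 gives 2 > -4.
a2 is not dominant: against b1, a1 gives -3 > -6.
No single strategy is best against every opponent action.

No strictly dominant strategy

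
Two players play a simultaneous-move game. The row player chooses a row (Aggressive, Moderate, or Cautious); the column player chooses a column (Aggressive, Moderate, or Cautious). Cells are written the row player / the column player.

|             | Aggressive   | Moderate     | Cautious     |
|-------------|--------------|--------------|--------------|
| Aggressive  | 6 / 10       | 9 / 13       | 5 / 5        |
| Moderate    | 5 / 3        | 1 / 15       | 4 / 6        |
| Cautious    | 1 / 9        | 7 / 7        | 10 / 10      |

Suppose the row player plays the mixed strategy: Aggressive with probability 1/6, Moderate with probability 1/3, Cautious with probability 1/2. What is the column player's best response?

Moderate

Compute the column player's expected payoff from each pure strategy against the given mix.
Aggressive: (1/6)·10 + (1/3)·3 + (1/2)·9 = 43/6
Moderate: (1/6)·13 + (1/3)·15 + (1/2)·7 = 32/3
Cautious: (1/6)·5 + (1/3)·6 + (1/2)·10 = 47/6
Highest expected payoff is 32/3, from Moderate.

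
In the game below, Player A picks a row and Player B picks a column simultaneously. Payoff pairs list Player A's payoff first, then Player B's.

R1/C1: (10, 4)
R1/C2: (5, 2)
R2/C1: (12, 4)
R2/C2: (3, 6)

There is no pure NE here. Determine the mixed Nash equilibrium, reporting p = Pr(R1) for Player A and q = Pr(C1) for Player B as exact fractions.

p = 1/2, q = 1/2

In a mixed NE each player is indifferent between their pure strategies, so the opponent's mix sets the indifference.
Player B indifferent between C1 and C2: p·4 + (1−p)·4 = p·2 + (1−p)·6 ⟹ 4 + 0p = 6 + (-4)p ⟹ p = 1/2.
Player A indifferent between R1 and R2: q·10 + (1−q)·5 = q·12 + (1−q)·3 ⟹ 5 + 5q = 3 + 9q ⟹ q = 1/2.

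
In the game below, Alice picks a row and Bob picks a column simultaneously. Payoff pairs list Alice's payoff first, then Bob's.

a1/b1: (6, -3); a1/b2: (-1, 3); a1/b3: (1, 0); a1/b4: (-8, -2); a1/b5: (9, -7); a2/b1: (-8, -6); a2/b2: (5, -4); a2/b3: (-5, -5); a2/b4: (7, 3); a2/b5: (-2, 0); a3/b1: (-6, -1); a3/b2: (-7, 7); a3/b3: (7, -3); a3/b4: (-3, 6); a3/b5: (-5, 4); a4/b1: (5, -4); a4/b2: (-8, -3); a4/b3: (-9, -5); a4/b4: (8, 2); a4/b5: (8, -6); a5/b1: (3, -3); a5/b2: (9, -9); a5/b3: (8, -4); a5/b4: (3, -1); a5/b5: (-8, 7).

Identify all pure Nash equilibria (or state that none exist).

A profile is a Nash equilibrium when each player is best-responding to the other.
Alice's best responses — vs b1: a1 (payoff 6); vs b2: a5 (payoff 9); vs b3: a5 (payoff 8); vs b4: a4 (payoff 8); vs b5: a1 (payoff 9).
Bob's best responses — vs a1: b2 (payoff 3); vs a2: b4 (payoff 3); vs a3: b2 (payoff 7); vs a4: b4 (payoff 2); vs a5: b5 (payoff 7).
The only mutual best response is (a4, b4); neither player gains by switching there.

(a4, b4)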